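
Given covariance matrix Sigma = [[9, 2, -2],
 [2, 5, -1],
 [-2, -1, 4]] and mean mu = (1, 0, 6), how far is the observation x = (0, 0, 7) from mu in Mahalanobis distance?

Step 1 — centre the observation: (x - mu) = (-1, 0, 1).

Step 2 — invert Sigma (cofactor / det for 3×3, or solve directly):
  Sigma^{-1} = [[0.1329, -0.042, 0.0559],
 [-0.042, 0.2238, 0.035],
 [0.0559, 0.035, 0.2867]].

Step 3 — form the quadratic (x - mu)^T · Sigma^{-1} · (x - mu):
  Sigma^{-1} · (x - mu) = (-0.0769, 0.0769, 0.2308).
  (x - mu)^T · [Sigma^{-1} · (x - mu)] = (-1)·(-0.0769) + (0)·(0.0769) + (1)·(0.2308) = 0.3077.

Step 4 — take square root: d = √(0.3077) ≈ 0.5547.

d(x, mu) = √(0.3077) ≈ 0.5547


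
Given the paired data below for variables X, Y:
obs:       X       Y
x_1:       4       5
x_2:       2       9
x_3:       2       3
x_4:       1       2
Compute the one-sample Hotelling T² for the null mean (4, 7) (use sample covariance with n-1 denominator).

Step 1 — sample mean vector:
  mean(X) = (4 + 2 + 2 + 1) / 4 = 9/4 = 2.25
  mean(Y) = (5 + 9 + 3 + 2) / 4 = 19/4 = 4.75
  x̄ = (2.25, 4.75),  deviation x̄ - mu_0 = (2.25, 4.75) - (4, 7) = (-1.75, -2.25).

Step 2 — sample covariance matrix, S[i,j] = (1/(n-1)) · Σ_k (x_{k,i} - mean_i) · (x_{k,j} - mean_j), divisor n-1 = 3:
  S[X,X] = ((1.75)·(1.75) + (-0.25)·(-0.25) + (-0.25)·(-0.25) + (-1.25)·(-1.25)) / 3 = 4.75/3 = 1.5833
  S[X,Y] = ((1.75)·(0.25) + (-0.25)·(4.25) + (-0.25)·(-1.75) + (-1.25)·(-2.75)) / 3 = 3.25/3 = 1.0833
  S[Y,Y] = ((0.25)·(0.25) + (4.25)·(4.25) + (-1.75)·(-1.75) + (-2.75)·(-2.75)) / 3 = 28.75/3 = 9.5833
  S = [[1.5833, 1.0833],
 [1.0833, 9.5833]].

Step 3 — invert S. det(S) = 1.5833·9.5833 - (1.0833)² = 14.
  S^{-1} = (1/det) · [[d, -b], [-b, a]] = [[0.6845, -0.0774],
 [-0.0774, 0.1131]].

Step 4 — quadratic form (x̄ - mu_0)^T · S^{-1} · (x̄ - mu_0):
  S^{-1} · (x̄ - mu_0) = (-1.0238, -0.119),
  (x̄ - mu_0)^T · [...] = (-1.75)·(-1.0238) + (-2.25)·(-0.119) = 2.0595.

Step 5 — scale by n: T² = 4 · 2.0595 = 8.2381.

T² ≈ 8.2381


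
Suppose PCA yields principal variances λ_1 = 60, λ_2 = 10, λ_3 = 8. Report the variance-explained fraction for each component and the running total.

Step 1 — total variance = trace(Sigma) = Σ λ_i = 60 + 10 + 8 = 78.

Step 2 — fraction explained by component i = λ_i / Σ λ:
  PC1: 60/78 = 0.7692
  PC2: 10/78 = 0.1282
  PC3: 8/78 = 0.1026

Step 3 — cumulative fraction after k components = (λ_1 + ... + λ_k) / Σ λ:
  k = 1: 60/78 = 0.7692
  k = 2: (60 + 10)/78 = 70/78 = 0.8974
  k = 3: (60 + 10 + 8)/78 = 78/78 = 1

Summary (fraction, with percent):

explained: PC1 0.7692 (76.92%), PC2 0.1282 (12.82%), PC3 0.1026 (10.26%);  cumulative: 0.7692, 0.8974, 1


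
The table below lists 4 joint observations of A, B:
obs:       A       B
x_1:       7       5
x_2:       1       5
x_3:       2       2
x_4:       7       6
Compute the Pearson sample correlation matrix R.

Step 1 — column means:
  mean(A) = (7 + 1 + 2 + 7) / 4 = 17/4 = 4.25
  mean(B) = (5 + 5 + 2 + 6) / 4 = 18/4 = 4.5

Step 2 — sample variances and covariances s[i,j] = (1/(n-1)) · Σ_k (x_{k,i} - mean_i) · (x_{k,j} - mean_j), with n-1 = 3:
  s[A,A] = ((2.75)·(2.75) + (-3.25)·(-3.25) + (-2.25)·(-2.25) + (2.75)·(2.75)) / 3 = 30.75/3 = 10.25
  s[A,B] = ((2.75)·(0.5) + (-3.25)·(0.5) + (-2.25)·(-2.5) + (2.75)·(1.5)) / 3 = 9.5/3 = 3.1667
  s[B,B] = ((0.5)·(0.5) + (0.5)·(0.5) + (-2.5)·(-2.5) + (1.5)·(1.5)) / 3 = 9/3 = 3
  Sample standard deviations s_i = √(s[i,i]):
  s(A) = √(10.25) = 3.2016
  s(B) = √(3) = 1.7321

Step 3 — r_{ij} = s_{ij} / (s_i · s_j):
  r[A,A] = 1 (diagonal).
  r[A,B] = 3.1667 / (3.2016 · 1.7321) = 3.1667 / 5.5453 = 0.5711
  r[B,B] = 1 (diagonal).

R is symmetric with unit diagonal. Assembling:

R = [[1, 0.5711],
 [0.5711, 1]]


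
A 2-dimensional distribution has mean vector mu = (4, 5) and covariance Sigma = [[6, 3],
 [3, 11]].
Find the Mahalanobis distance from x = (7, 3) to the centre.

Step 1 — centre the observation: (x - mu) = (3, -2).

Step 2 — invert Sigma. det(Sigma) = 6·11 - (3)² = 57.
  Sigma^{-1} = (1/det) · [[d, -b], [-b, a]] = [[0.193, -0.0526],
 [-0.0526, 0.1053]].

Step 3 — form the quadratic (x - mu)^T · Sigma^{-1} · (x - mu):
  Sigma^{-1} · (x - mu) = (0.6842, -0.3684).
  (x - mu)^T · [Sigma^{-1} · (x - mu)] = (3)·(0.6842) + (-2)·(-0.3684) = 2.7895.

Step 4 — take square root: d = √(2.7895) ≈ 1.6702.

d(x, mu) = √(2.7895) ≈ 1.6702


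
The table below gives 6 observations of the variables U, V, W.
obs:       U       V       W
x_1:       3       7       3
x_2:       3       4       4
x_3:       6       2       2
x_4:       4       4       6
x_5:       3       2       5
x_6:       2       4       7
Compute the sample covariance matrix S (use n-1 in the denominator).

Step 1 — column means:
  mean(U) = (3 + 3 + 6 + 4 + 3 + 2) / 6 = 21/6 = 3.5
  mean(V) = (7 + 4 + 2 + 4 + 2 + 4) / 6 = 23/6 = 3.8333
  mean(W) = (3 + 4 + 2 + 6 + 5 + 7) / 6 = 27/6 = 4.5

Step 2 — sample covariance S[i,j] = (1/(n-1)) · Σ_k (x_{k,i} - mean_i) · (x_{k,j} - mean_j), with n-1 = 5.
  S[U,U] = ((-0.5)·(-0.5) + (-0.5)·(-0.5) + (2.5)·(2.5) + (0.5)·(0.5) + (-0.5)·(-0.5) + (-1.5)·(-1.5)) / 5 = 9.5/5 = 1.9
  S[U,V] = ((-0.5)·(3.1667) + (-0.5)·(0.1667) + (2.5)·(-1.8333) + (0.5)·(0.1667) + (-0.5)·(-1.8333) + (-1.5)·(0.1667)) / 5 = -5.5/5 = -1.1
  S[U,W] = ((-0.5)·(-1.5) + (-0.5)·(-0.5) + (2.5)·(-2.5) + (0.5)·(1.5) + (-0.5)·(0.5) + (-1.5)·(2.5)) / 5 = -8.5/5 = -1.7
  S[V,V] = ((3.1667)·(3.1667) + (0.1667)·(0.1667) + (-1.8333)·(-1.8333) + (0.1667)·(0.1667) + (-1.8333)·(-1.8333) + (0.1667)·(0.1667)) / 5 = 16.8333/5 = 3.3667
  S[V,W] = ((3.1667)·(-1.5) + (0.1667)·(-0.5) + (-1.8333)·(-2.5) + (0.1667)·(1.5) + (-1.8333)·(0.5) + (0.1667)·(2.5)) / 5 = -0.5/5 = -0.1
  S[W,W] = ((-1.5)·(-1.5) + (-0.5)·(-0.5) + (-2.5)·(-2.5) + (1.5)·(1.5) + (0.5)·(0.5) + (2.5)·(2.5)) / 5 = 17.5/5 = 3.5

S is symmetric (S[j,i] = S[i,j]). Assembling:

S = [[1.9, -1.1, -1.7],
 [-1.1, 3.3667, -0.1],
 [-1.7, -0.1, 3.5]]


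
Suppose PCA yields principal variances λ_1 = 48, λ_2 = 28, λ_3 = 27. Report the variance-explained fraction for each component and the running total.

Step 1 — total variance = trace(Sigma) = Σ λ_i = 48 + 28 + 27 = 103.

Step 2 — fraction explained by component i = λ_i / Σ λ:
  PC1: 48/103 = 0.466
  PC2: 28/103 = 0.2718
  PC3: 27/103 = 0.2621

Step 3 — cumulative fraction after k components = (λ_1 + ... + λ_k) / Σ λ:
  k = 1: 48/103 = 0.466
  k = 2: (48 + 28)/103 = 76/103 = 0.7379
  k = 3: (48 + 28 + 27)/103 = 103/103 = 1

Summary (fraction, with percent):

explained: PC1 0.466 (46.6%), PC2 0.2718 (27.18%), PC3 0.2621 (26.21%);  cumulative: 0.466, 0.7379, 1


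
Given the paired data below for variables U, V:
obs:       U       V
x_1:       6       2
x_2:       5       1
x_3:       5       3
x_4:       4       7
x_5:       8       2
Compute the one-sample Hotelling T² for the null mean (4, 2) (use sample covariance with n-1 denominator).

Step 1 — sample mean vector:
  mean(U) = (6 + 5 + 5 + 4 + 8) / 5 = 28/5 = 5.6
  mean(V) = (2 + 1 + 3 + 7 + 2) / 5 = 15/5 = 3
  x̄ = (5.6, 3),  deviation x̄ - mu_0 = (5.6, 3) - (4, 2) = (1.6, 1).

Step 2 — sample covariance matrix, S[i,j] = (1/(n-1)) · Σ_k (x_{k,i} - mean_i) · (x_{k,j} - mean_j), divisor n-1 = 4:
  S[U,U] = ((0.4)·(0.4) + (-0.6)·(-0.6) + (-0.6)·(-0.6) + (-1.6)·(-1.6) + (2.4)·(2.4)) / 4 = 9.2/4 = 2.3
  S[U,V] = ((0.4)·(-1) + (-0.6)·(-2) + (-0.6)·(0) + (-1.6)·(4) + (2.4)·(-1)) / 4 = -8/4 = -2
  S[V,V] = ((-1)·(-1) + (-2)·(-2) + (0)·(0) + (4)·(4) + (-1)·(-1)) / 4 = 22/4 = 5.5
  S = [[2.3, -2],
 [-2, 5.5]].

Step 3 — invert S. det(S) = 2.3·5.5 - (-2)² = 8.65.
  S^{-1} = (1/det) · [[d, -b], [-b, a]] = [[0.6358, 0.2312],
 [0.2312, 0.2659]].

Step 4 — quadratic form (x̄ - mu_0)^T · S^{-1} · (x̄ - mu_0):
  S^{-1} · (x̄ - mu_0) = (1.2486, 0.6358),
  (x̄ - mu_0)^T · [...] = (1.6)·(1.2486) + (1)·(0.6358) = 2.6335.

Step 5 — scale by n: T² = 5 · 2.6335 = 13.1676.

T² ≈ 13.1676


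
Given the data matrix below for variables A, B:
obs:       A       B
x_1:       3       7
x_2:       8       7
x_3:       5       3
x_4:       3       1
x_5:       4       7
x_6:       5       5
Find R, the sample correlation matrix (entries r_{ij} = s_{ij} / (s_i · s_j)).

Step 1 — column means:
  mean(A) = (3 + 8 + 5 + 3 + 4 + 5) / 6 = 28/6 = 4.6667
  mean(B) = (7 + 7 + 3 + 1 + 7 + 5) / 6 = 30/6 = 5

Step 2 — sample variances and covariances s[i,j] = (1/(n-1)) · Σ_k (x_{k,i} - mean_i) · (x_{k,j} - mean_j), with n-1 = 5:
  s[A,A] = ((-1.6667)·(-1.6667) + (3.3333)·(3.3333) + (0.3333)·(0.3333) + (-1.6667)·(-1.6667) + (-0.6667)·(-0.6667) + (0.3333)·(0.3333)) / 5 = 17.3333/5 = 3.4667
  s[A,B] = ((-1.6667)·(2) + (3.3333)·(2) + (0.3333)·(-2) + (-1.6667)·(-4) + (-0.6667)·(2) + (0.3333)·(0)) / 5 = 8/5 = 1.6
  s[B,B] = ((2)·(2) + (2)·(2) + (-2)·(-2) + (-4)·(-4) + (2)·(2) + (0)·(0)) / 5 = 32/5 = 6.4
  Sample standard deviations s_i = √(s[i,i]):
  s(A) = √(3.4667) = 1.8619
  s(B) = √(6.4) = 2.5298

Step 3 — r_{ij} = s_{ij} / (s_i · s_j):
  r[A,A] = 1 (diagonal).
  r[A,B] = 1.6 / (1.8619 · 2.5298) = 1.6 / 4.7103 = 0.3397
  r[B,B] = 1 (diagonal).

R is symmetric with unit diagonal. Assembling:

R = [[1, 0.3397],
 [0.3397, 1]]


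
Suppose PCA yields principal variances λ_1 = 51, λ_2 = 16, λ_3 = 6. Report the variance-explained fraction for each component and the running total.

Step 1 — total variance = trace(Sigma) = Σ λ_i = 51 + 16 + 6 = 73.

Step 2 — fraction explained by component i = λ_i / Σ λ:
  PC1: 51/73 = 0.6986
  PC2: 16/73 = 0.2192
  PC3: 6/73 = 0.0822

Step 3 — cumulative fraction after k components = (λ_1 + ... + λ_k) / Σ λ:
  k = 1: 51/73 = 0.6986
  k = 2: (51 + 16)/73 = 67/73 = 0.9178
  k = 3: (51 + 16 + 6)/73 = 73/73 = 1

Summary (fraction, with percent):

explained: PC1 0.6986 (69.86%), PC2 0.2192 (21.92%), PC3 0.0822 (8.22%);  cumulative: 0.6986, 0.9178, 1


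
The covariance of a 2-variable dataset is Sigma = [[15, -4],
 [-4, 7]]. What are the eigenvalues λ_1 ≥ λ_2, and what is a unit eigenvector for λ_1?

Step 1 — characteristic polynomial of 2×2 Sigma:
  det(Sigma - λI) = λ² - trace · λ + det = 0.
  trace = 15 + 7 = 22, det = 15·7 - (-4)² = 89.
Step 2 — discriminant:
  Δ = trace² - 4·det = 484 - 356 = 128.
Step 3 — eigenvalues:
  λ = (trace ± √Δ)/2 = (22 ± 11.3137)/2,
  λ_1 = 16.6569,  λ_2 = 5.3431.

Step 4 — unit eigenvector for λ_1: solve (Sigma - λ_1 I)v = 0. First row:
  (15 - 16.6569)·v_x + (-4)·v_y = 0, i.e. (-1.6569)·v_x + (-4)·v_y = 0,
  so v ∝ (b, λ_1 - a) = (-4, 1.6569); multiply by -1 so the first entry is positive: u = (4, -1.6569).
  ||u|| = √((4)² + (-1.6569)²) = √(18.7452) ≈ 4.3296,
  v_1 = u/||u|| ≈ (0.9239, -0.3827) (||v_1|| = 1).

λ_1 = 16.6569,  λ_2 = 5.3431;  v_1 ≈ (0.9239, -0.3827)


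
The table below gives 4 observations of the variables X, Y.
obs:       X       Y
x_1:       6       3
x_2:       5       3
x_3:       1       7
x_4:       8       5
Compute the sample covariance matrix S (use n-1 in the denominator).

Step 1 — column means:
  mean(X) = (6 + 5 + 1 + 8) / 4 = 20/4 = 5
  mean(Y) = (3 + 3 + 7 + 5) / 4 = 18/4 = 4.5

Step 2 — sample covariance S[i,j] = (1/(n-1)) · Σ_k (x_{k,i} - mean_i) · (x_{k,j} - mean_j), with n-1 = 3.
  S[X,X] = ((1)·(1) + (0)·(0) + (-4)·(-4) + (3)·(3)) / 3 = 26/3 = 8.6667
  S[X,Y] = ((1)·(-1.5) + (0)·(-1.5) + (-4)·(2.5) + (3)·(0.5)) / 3 = -10/3 = -3.3333
  S[Y,Y] = ((-1.5)·(-1.5) + (-1.5)·(-1.5) + (2.5)·(2.5) + (0.5)·(0.5)) / 3 = 11/3 = 3.6667

S is symmetric (S[j,i] = S[i,j]). Assembling:

S = [[8.6667, -3.3333],
 [-3.3333, 3.6667]]


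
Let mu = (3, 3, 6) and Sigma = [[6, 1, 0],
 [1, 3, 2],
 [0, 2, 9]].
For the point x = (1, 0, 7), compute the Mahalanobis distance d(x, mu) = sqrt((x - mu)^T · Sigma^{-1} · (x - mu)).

Step 1 — centre the observation: (x - mu) = (-2, -3, 1).

Step 2 — invert Sigma (cofactor / det for 3×3, or solve directly):
  Sigma^{-1} = [[0.1783, -0.0698, 0.0155],
 [-0.0698, 0.4186, -0.093],
 [0.0155, -0.093, 0.1318]].

Step 3 — form the quadratic (x - mu)^T · Sigma^{-1} · (x - mu):
  Sigma^{-1} · (x - mu) = (-0.1318, -1.2093, 0.3798).
  (x - mu)^T · [Sigma^{-1} · (x - mu)] = (-2)·(-0.1318) + (-3)·(-1.2093) + (1)·(0.3798) = 4.2713.

Step 4 — take square root: d = √(4.2713) ≈ 2.0667.

d(x, mu) = √(4.2713) ≈ 2.0667


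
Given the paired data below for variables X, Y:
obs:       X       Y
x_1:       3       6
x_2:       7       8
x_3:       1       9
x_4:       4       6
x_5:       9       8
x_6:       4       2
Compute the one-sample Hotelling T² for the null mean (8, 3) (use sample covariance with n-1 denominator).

Step 1 — sample mean vector:
  mean(X) = (3 + 7 + 1 + 4 + 9 + 4) / 6 = 28/6 = 4.6667
  mean(Y) = (6 + 8 + 9 + 6 + 8 + 2) / 6 = 39/6 = 6.5
  x̄ = (4.6667, 6.5),  deviation x̄ - mu_0 = (4.6667, 6.5) - (8, 3) = (-3.3333, 3.5).

Step 2 — sample covariance matrix, S[i,j] = (1/(n-1)) · Σ_k (x_{k,i} - mean_i) · (x_{k,j} - mean_j), divisor n-1 = 5:
  S[X,X] = ((-1.6667)·(-1.6667) + (2.3333)·(2.3333) + (-3.6667)·(-3.6667) + (-0.6667)·(-0.6667) + (4.3333)·(4.3333) + (-0.6667)·(-0.6667)) / 5 = 41.3333/5 = 8.2667
  S[X,Y] = ((-1.6667)·(-0.5) + (2.3333)·(1.5) + (-3.6667)·(2.5) + (-0.6667)·(-0.5) + (4.3333)·(1.5) + (-0.6667)·(-4.5)) / 5 = 5/5 = 1
  S[Y,Y] = ((-0.5)·(-0.5) + (1.5)·(1.5) + (2.5)·(2.5) + (-0.5)·(-0.5) + (1.5)·(1.5) + (-4.5)·(-4.5)) / 5 = 31.5/5 = 6.3
  S = [[8.2667, 1],
 [1, 6.3]].

Step 3 — invert S. det(S) = 8.2667·6.3 - (1)² = 51.08.
  S^{-1} = (1/det) · [[d, -b], [-b, a]] = [[0.1233, -0.0196],
 [-0.0196, 0.1618]].

Step 4 — quadratic form (x̄ - mu_0)^T · S^{-1} · (x̄ - mu_0):
  S^{-1} · (x̄ - mu_0) = (-0.4796, 0.6317),
  (x̄ - mu_0)^T · [...] = (-3.3333)·(-0.4796) + (3.5)·(0.6317) = 3.8097.

Step 5 — scale by n: T² = 6 · 3.8097 = 22.8583.

T² ≈ 22.8583


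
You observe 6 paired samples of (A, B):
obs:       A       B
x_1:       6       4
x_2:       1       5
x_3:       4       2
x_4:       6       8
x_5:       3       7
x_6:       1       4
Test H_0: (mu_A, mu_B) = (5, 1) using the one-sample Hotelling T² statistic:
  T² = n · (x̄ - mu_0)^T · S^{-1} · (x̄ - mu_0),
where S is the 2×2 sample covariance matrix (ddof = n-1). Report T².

Step 1 — sample mean vector:
  mean(A) = (6 + 1 + 4 + 6 + 3 + 1) / 6 = 21/6 = 3.5
  mean(B) = (4 + 5 + 2 + 8 + 7 + 4) / 6 = 30/6 = 5
  x̄ = (3.5, 5),  deviation x̄ - mu_0 = (3.5, 5) - (5, 1) = (-1.5, 4).

Step 2 — sample covariance matrix, S[i,j] = (1/(n-1)) · Σ_k (x_{k,i} - mean_i) · (x_{k,j} - mean_j), divisor n-1 = 5:
  S[A,A] = ((2.5)·(2.5) + (-2.5)·(-2.5) + (0.5)·(0.5) + (2.5)·(2.5) + (-0.5)·(-0.5) + (-2.5)·(-2.5)) / 5 = 25.5/5 = 5.1
  S[A,B] = ((2.5)·(-1) + (-2.5)·(0) + (0.5)·(-3) + (2.5)·(3) + (-0.5)·(2) + (-2.5)·(-1)) / 5 = 5/5 = 1
  S[B,B] = ((-1)·(-1) + (0)·(0) + (-3)·(-3) + (3)·(3) + (2)·(2) + (-1)·(-1)) / 5 = 24/5 = 4.8
  S = [[5.1, 1],
 [1, 4.8]].

Step 3 — invert S. det(S) = 5.1·4.8 - (1)² = 23.48.
  S^{-1} = (1/det) · [[d, -b], [-b, a]] = [[0.2044, -0.0426],
 [-0.0426, 0.2172]].

Step 4 — quadratic form (x̄ - mu_0)^T · S^{-1} · (x̄ - mu_0):
  S^{-1} · (x̄ - mu_0) = (-0.477, 0.9327),
  (x̄ - mu_0)^T · [...] = (-1.5)·(-0.477) + (4)·(0.9327) = 4.4463.

Step 5 — scale by n: T² = 6 · 4.4463 = 26.678.

T² ≈ 26.678


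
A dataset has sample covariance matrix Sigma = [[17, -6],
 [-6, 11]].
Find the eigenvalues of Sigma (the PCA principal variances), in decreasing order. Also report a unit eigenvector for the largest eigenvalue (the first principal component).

Step 1 — characteristic polynomial of 2×2 Sigma:
  det(Sigma - λI) = λ² - trace · λ + det = 0.
  trace = 17 + 11 = 28, det = 17·11 - (-6)² = 151.
Step 2 — discriminant:
  Δ = trace² - 4·det = 784 - 604 = 180.
Step 3 — eigenvalues:
  λ = (trace ± √Δ)/2 = (28 ± 13.4164)/2,
  λ_1 = 20.7082,  λ_2 = 7.2918.

Step 4 — unit eigenvector for λ_1: solve (Sigma - λ_1 I)v = 0. First row:
  (17 - 20.7082)·v_x + (-6)·v_y = 0, i.e. (-3.7082)·v_x + (-6)·v_y = 0,
  so v ∝ (b, λ_1 - a) = (-6, 3.7082); multiply by -1 so the first entry is positive: u = (6, -3.7082).
  ||u|| = √((6)² + (-3.7082)²) = √(49.7508) ≈ 7.0534,
  v_1 = u/||u|| ≈ (0.8507, -0.5257) (||v_1|| = 1).

λ_1 = 20.7082,  λ_2 = 7.2918;  v_1 ≈ (0.8507, -0.5257)


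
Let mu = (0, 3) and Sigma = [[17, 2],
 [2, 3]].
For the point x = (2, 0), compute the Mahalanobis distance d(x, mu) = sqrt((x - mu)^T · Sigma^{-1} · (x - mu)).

Step 1 — centre the observation: (x - mu) = (2, -3).

Step 2 — invert Sigma. det(Sigma) = 17·3 - (2)² = 47.
  Sigma^{-1} = (1/det) · [[d, -b], [-b, a]] = [[0.0638, -0.0426],
 [-0.0426, 0.3617]].

Step 3 — form the quadratic (x - mu)^T · Sigma^{-1} · (x - mu):
  Sigma^{-1} · (x - mu) = (0.2553, -1.1702).
  (x - mu)^T · [Sigma^{-1} · (x - mu)] = (2)·(0.2553) + (-3)·(-1.1702) = 4.0213.

Step 4 — take square root: d = √(4.0213) ≈ 2.0053.

d(x, mu) = √(4.0213) ≈ 2.0053


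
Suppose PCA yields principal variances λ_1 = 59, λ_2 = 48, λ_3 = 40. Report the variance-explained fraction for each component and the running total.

Step 1 — total variance = trace(Sigma) = Σ λ_i = 59 + 48 + 40 = 147.

Step 2 — fraction explained by component i = λ_i / Σ λ:
  PC1: 59/147 = 0.4014
  PC2: 48/147 = 0.3265
  PC3: 40/147 = 0.2721

Step 3 — cumulative fraction after k components = (λ_1 + ... + λ_k) / Σ λ:
  k = 1: 59/147 = 0.4014
  k = 2: (59 + 48)/147 = 107/147 = 0.7279
  k = 3: (59 + 48 + 40)/147 = 147/147 = 1

Summary (fraction, with percent):

explained: PC1 0.4014 (40.14%), PC2 0.3265 (32.65%), PC3 0.2721 (27.21%);  cumulative: 0.4014, 0.7279, 1


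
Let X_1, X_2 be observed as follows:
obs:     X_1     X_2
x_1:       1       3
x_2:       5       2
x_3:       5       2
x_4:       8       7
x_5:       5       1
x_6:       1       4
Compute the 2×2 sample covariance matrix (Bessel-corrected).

Step 1 — column means:
  mean(X_1) = (1 + 5 + 5 + 8 + 5 + 1) / 6 = 25/6 = 4.1667
  mean(X_2) = (3 + 2 + 2 + 7 + 1 + 4) / 6 = 19/6 = 3.1667

Step 2 — sample covariance S[i,j] = (1/(n-1)) · Σ_k (x_{k,i} - mean_i) · (x_{k,j} - mean_j), with n-1 = 5.
  S[X_1,X_1] = ((-3.1667)·(-3.1667) + (0.8333)·(0.8333) + (0.8333)·(0.8333) + (3.8333)·(3.8333) + (0.8333)·(0.8333) + (-3.1667)·(-3.1667)) / 5 = 36.8333/5 = 7.3667
  S[X_1,X_2] = ((-3.1667)·(-0.1667) + (0.8333)·(-1.1667) + (0.8333)·(-1.1667) + (3.8333)·(3.8333) + (0.8333)·(-2.1667) + (-3.1667)·(0.8333)) / 5 = 8.8333/5 = 1.7667
  S[X_2,X_2] = ((-0.1667)·(-0.1667) + (-1.1667)·(-1.1667) + (-1.1667)·(-1.1667) + (3.8333)·(3.8333) + (-2.1667)·(-2.1667) + (0.8333)·(0.8333)) / 5 = 22.8333/5 = 4.5667

S is symmetric (S[j,i] = S[i,j]). Assembling:

S = [[7.3667, 1.7667],
 [1.7667, 4.5667]]


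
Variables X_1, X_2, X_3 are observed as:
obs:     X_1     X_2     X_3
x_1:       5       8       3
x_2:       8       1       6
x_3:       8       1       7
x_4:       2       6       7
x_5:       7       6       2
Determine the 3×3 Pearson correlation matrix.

Step 1 — column means:
  mean(X_1) = (5 + 8 + 8 + 2 + 7) / 5 = 30/5 = 6
  mean(X_2) = (8 + 1 + 1 + 6 + 6) / 5 = 22/5 = 4.4
  mean(X_3) = (3 + 6 + 7 + 7 + 2) / 5 = 25/5 = 5

Step 2 — sample variances and covariances s[i,j] = (1/(n-1)) · Σ_k (x_{k,i} - mean_i) · (x_{k,j} - mean_j), with n-1 = 4:
  s[X_1,X_1] = ((-1)·(-1) + (2)·(2) + (2)·(2) + (-4)·(-4) + (1)·(1)) / 4 = 26/4 = 6.5
  s[X_1,X_2] = ((-1)·(3.6) + (2)·(-3.4) + (2)·(-3.4) + (-4)·(1.6) + (1)·(1.6)) / 4 = -22/4 = -5.5
  s[X_1,X_3] = ((-1)·(-2) + (2)·(1) + (2)·(2) + (-4)·(2) + (1)·(-3)) / 4 = -3/4 = -0.75
  s[X_2,X_2] = ((3.6)·(3.6) + (-3.4)·(-3.4) + (-3.4)·(-3.4) + (1.6)·(1.6) + (1.6)·(1.6)) / 4 = 41.2/4 = 10.3
  s[X_2,X_3] = ((3.6)·(-2) + (-3.4)·(1) + (-3.4)·(2) + (1.6)·(2) + (1.6)·(-3)) / 4 = -19/4 = -4.75
  s[X_3,X_3] = ((-2)·(-2) + (1)·(1) + (2)·(2) + (2)·(2) + (-3)·(-3)) / 4 = 22/4 = 5.5
  Sample standard deviations s_i = √(s[i,i]):
  s(X_1) = √(6.5) = 2.5495
  s(X_2) = √(10.3) = 3.2094
  s(X_3) = √(5.5) = 2.3452

Step 3 — r_{ij} = s_{ij} / (s_i · s_j):
  r[X_1,X_1] = 1 (diagonal).
  r[X_1,X_2] = -5.5 / (2.5495 · 3.2094) = -5.5 / 8.1823 = -0.6722
  r[X_1,X_3] = -0.75 / (2.5495 · 2.3452) = -0.75 / 5.9791 = -0.1254
  r[X_2,X_2] = 1 (diagonal).
  r[X_2,X_3] = -4.75 / (3.2094 · 2.3452) = -4.75 / 7.5266 = -0.6311
  r[X_3,X_3] = 1 (diagonal).

R is symmetric with unit diagonal. Assembling:

R = [[1, -0.6722, -0.1254],
 [-0.6722, 1, -0.6311],
 [-0.1254, -0.6311, 1]]


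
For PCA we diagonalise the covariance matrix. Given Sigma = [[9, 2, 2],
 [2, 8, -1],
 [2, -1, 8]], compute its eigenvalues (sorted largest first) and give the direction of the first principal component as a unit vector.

Step 1 — characteristic polynomial p(λ) = det(λI - Sigma) = λ³ - tr·λ² + c_1·λ - det, where tr = trace, c_1 = sum of the principal 2×2 minors, det = det(Sigma):
  tr = 9 + 8 + 8 = 25,
  c_1 = (9·8 - (2)²) + (9·8 - (2)²) + (8·8 - (-1)²) = 68 + 68 + 63 = 199,
  det = 9·(8·8 - (-1)²) - (2)·((2)·8 - (-1)·(2)) + (2)·((2)·(-1) - 8·(2)) = 9·(63) - (2)·(18) + (2)·(-18) = 495.
  So p(λ) = λ³ - 25λ² + 199λ - 495.
Step 2 — look for an integer root (rational root theorem: any rational root is an integer divisor of 495). Testing λ = 5:
  p(5) = 125 - 625 + 995 - 495 = 0  ✓
  Dividing out (λ - 5): p(λ) = (λ - 5)(λ² - 20λ + 99).
Step 3 — remaining eigenvalues from the quadratic λ² - 20λ + 99 = 0:
  Δ = 20² - 4·99 = 400 - 396 = 4,  λ = (20 ± √4)/2 = (20 ± 2)/2 = 11 or 9.
  Sorted: λ_1 = 11,  λ_2 = 9,  λ_3 = 5  (check: sum = 25 = tr ✓).

Step 4 — unit eigenvector for λ_1 = 11: v spans the null space of (Sigma - λ_1 I), whose rows are
  r_1 = (-2, 2, 2),  r_2 = (2, -3, -1),  r_3 = (2, -1, -3).
  v is orthogonal to every row, so take v ∝ r_1 × r_2 = ((2)·(-1) - (2)·(-3), (2)·(2) - (-2)·(-1), (-2)·(-3) - (2)·(2)) = (4, 2, 2).
  Rescale (divide by 2): u = (2, 1, 1).
  ||u|| = √((2)² + (1)² + (1)²) = √(6) ≈ 2.4495,  v_1 = u/||u|| ≈ (0.8165, 0.4082, 0.4082) (||v_1|| = 1).

λ_1 = 11,  λ_2 = 9,  λ_3 = 5;  v_1 ≈ (0.8165, 0.4082, 0.4082)


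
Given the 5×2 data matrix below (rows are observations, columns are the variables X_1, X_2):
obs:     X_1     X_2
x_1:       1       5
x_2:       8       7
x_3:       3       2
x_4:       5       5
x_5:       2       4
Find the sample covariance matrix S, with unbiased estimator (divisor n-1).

Step 1 — column means:
  mean(X_1) = (1 + 8 + 3 + 5 + 2) / 5 = 19/5 = 3.8
  mean(X_2) = (5 + 7 + 2 + 5 + 4) / 5 = 23/5 = 4.6

Step 2 — sample covariance S[i,j] = (1/(n-1)) · Σ_k (x_{k,i} - mean_i) · (x_{k,j} - mean_j), with n-1 = 4.
  S[X_1,X_1] = ((-2.8)·(-2.8) + (4.2)·(4.2) + (-0.8)·(-0.8) + (1.2)·(1.2) + (-1.8)·(-1.8)) / 4 = 30.8/4 = 7.7
  S[X_1,X_2] = ((-2.8)·(0.4) + (4.2)·(2.4) + (-0.8)·(-2.6) + (1.2)·(0.4) + (-1.8)·(-0.6)) / 4 = 12.6/4 = 3.15
  S[X_2,X_2] = ((0.4)·(0.4) + (2.4)·(2.4) + (-2.6)·(-2.6) + (0.4)·(0.4) + (-0.6)·(-0.6)) / 4 = 13.2/4 = 3.3

S is symmetric (S[j,i] = S[i,j]). Assembling:

S = [[7.7, 3.15],
 [3.15, 3.3]]


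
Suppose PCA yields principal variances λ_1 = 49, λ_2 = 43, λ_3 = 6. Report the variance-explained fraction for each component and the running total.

Step 1 — total variance = trace(Sigma) = Σ λ_i = 49 + 43 + 6 = 98.

Step 2 — fraction explained by component i = λ_i / Σ λ:
  PC1: 49/98 = 0.5
  PC2: 43/98 = 0.4388
  PC3: 6/98 = 0.0612

Step 3 — cumulative fraction after k components = (λ_1 + ... + λ_k) / Σ λ:
  k = 1: 49/98 = 0.5
  k = 2: (49 + 43)/98 = 92/98 = 0.9388
  k = 3: (49 + 43 + 6)/98 = 98/98 = 1

Summary (fraction, with percent):

explained: PC1 0.5 (50%), PC2 0.4388 (43.88%), PC3 0.0612 (6.12%);  cumulative: 0.5, 0.9388, 1


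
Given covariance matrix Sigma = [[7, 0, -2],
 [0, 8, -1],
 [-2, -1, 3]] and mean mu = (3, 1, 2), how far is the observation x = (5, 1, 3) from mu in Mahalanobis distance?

Step 1 — centre the observation: (x - mu) = (2, 0, 1).

Step 2 — invert Sigma (cofactor / det for 3×3, or solve directly):
  Sigma^{-1} = [[0.1783, 0.0155, 0.124],
 [0.0155, 0.1318, 0.0543],
 [0.124, 0.0543, 0.4341]].

Step 3 — form the quadratic (x - mu)^T · Sigma^{-1} · (x - mu):
  Sigma^{-1} · (x - mu) = (0.4806, 0.0853, 0.6822).
  (x - mu)^T · [Sigma^{-1} · (x - mu)] = (2)·(0.4806) + (0)·(0.0853) + (1)·(0.6822) = 1.6434.

Step 4 — take square root: d = √(1.6434) ≈ 1.282.

d(x, mu) = √(1.6434) ≈ 1.282


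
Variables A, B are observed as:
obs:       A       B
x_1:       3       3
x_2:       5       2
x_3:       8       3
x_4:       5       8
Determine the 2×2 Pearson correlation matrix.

Step 1 — column means:
  mean(A) = (3 + 5 + 8 + 5) / 4 = 21/4 = 5.25
  mean(B) = (3 + 2 + 3 + 8) / 4 = 16/4 = 4

Step 2 — sample variances and covariances s[i,j] = (1/(n-1)) · Σ_k (x_{k,i} - mean_i) · (x_{k,j} - mean_j), with n-1 = 3:
  s[A,A] = ((-2.25)·(-2.25) + (-0.25)·(-0.25) + (2.75)·(2.75) + (-0.25)·(-0.25)) / 3 = 12.75/3 = 4.25
  s[A,B] = ((-2.25)·(-1) + (-0.25)·(-2) + (2.75)·(-1) + (-0.25)·(4)) / 3 = -1/3 = -0.3333
  s[B,B] = ((-1)·(-1) + (-2)·(-2) + (-1)·(-1) + (4)·(4)) / 3 = 22/3 = 7.3333
  Sample standard deviations s_i = √(s[i,i]):
  s(A) = √(4.25) = 2.0616
  s(B) = √(7.3333) = 2.708

Step 3 — r_{ij} = s_{ij} / (s_i · s_j):
  r[A,A] = 1 (diagonal).
  r[A,B] = -0.3333 / (2.0616 · 2.708) = -0.3333 / 5.5827 = -0.0597
  r[B,B] = 1 (diagonal).

R is symmetric with unit diagonal. Assembling:

R = [[1, -0.0597],
 [-0.0597, 1]]


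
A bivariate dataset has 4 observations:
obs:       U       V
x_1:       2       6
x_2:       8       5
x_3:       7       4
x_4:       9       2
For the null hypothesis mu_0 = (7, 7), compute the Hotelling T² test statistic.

Step 1 — sample mean vector:
  mean(U) = (2 + 8 + 7 + 9) / 4 = 26/4 = 6.5
  mean(V) = (6 + 5 + 4 + 2) / 4 = 17/4 = 4.25
  x̄ = (6.5, 4.25),  deviation x̄ - mu_0 = (6.5, 4.25) - (7, 7) = (-0.5, -2.75).

Step 2 — sample covariance matrix, S[i,j] = (1/(n-1)) · Σ_k (x_{k,i} - mean_i) · (x_{k,j} - mean_j), divisor n-1 = 3:
  S[U,U] = ((-4.5)·(-4.5) + (1.5)·(1.5) + (0.5)·(0.5) + (2.5)·(2.5)) / 3 = 29/3 = 9.6667
  S[U,V] = ((-4.5)·(1.75) + (1.5)·(0.75) + (0.5)·(-0.25) + (2.5)·(-2.25)) / 3 = -12.5/3 = -4.1667
  S[V,V] = ((1.75)·(1.75) + (0.75)·(0.75) + (-0.25)·(-0.25) + (-2.25)·(-2.25)) / 3 = 8.75/3 = 2.9167
  S = [[9.6667, -4.1667],
 [-4.1667, 2.9167]].

Step 3 — invert S. det(S) = 9.6667·2.9167 - (-4.1667)² = 10.8333.
  S^{-1} = (1/det) · [[d, -b], [-b, a]] = [[0.2692, 0.3846],
 [0.3846, 0.8923]].

Step 4 — quadratic form (x̄ - mu_0)^T · S^{-1} · (x̄ - mu_0):
  S^{-1} · (x̄ - mu_0) = (-1.1923, -2.6462),
  (x̄ - mu_0)^T · [...] = (-0.5)·(-1.1923) + (-2.75)·(-2.6462) = 7.8731.

Step 5 — scale by n: T² = 4 · 7.8731 = 31.4923.

T² ≈ 31.4923


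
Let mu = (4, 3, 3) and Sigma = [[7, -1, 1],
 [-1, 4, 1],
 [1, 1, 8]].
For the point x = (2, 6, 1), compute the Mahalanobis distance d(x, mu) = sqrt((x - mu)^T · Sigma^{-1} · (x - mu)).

Step 1 — centre the observation: (x - mu) = (-2, 3, -2).

Step 2 — invert Sigma (cofactor / det for 3×3, or solve directly):
  Sigma^{-1} = [[0.1527, 0.0443, -0.0246],
 [0.0443, 0.2709, -0.0394],
 [-0.0246, -0.0394, 0.133]].

Step 3 — form the quadratic (x - mu)^T · Sigma^{-1} · (x - mu):
  Sigma^{-1} · (x - mu) = (-0.1232, 0.803, -0.335).
  (x - mu)^T · [Sigma^{-1} · (x - mu)] = (-2)·(-0.1232) + (3)·(0.803) + (-2)·(-0.335) = 3.3251.

Step 4 — take square root: d = √(3.3251) ≈ 1.8235.

d(x, mu) = √(3.3251) ≈ 1.8235


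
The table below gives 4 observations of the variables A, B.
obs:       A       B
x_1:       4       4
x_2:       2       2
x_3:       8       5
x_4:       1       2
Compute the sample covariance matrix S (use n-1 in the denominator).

Step 1 — column means:
  mean(A) = (4 + 2 + 8 + 1) / 4 = 15/4 = 3.75
  mean(B) = (4 + 2 + 5 + 2) / 4 = 13/4 = 3.25

Step 2 — sample covariance S[i,j] = (1/(n-1)) · Σ_k (x_{k,i} - mean_i) · (x_{k,j} - mean_j), with n-1 = 3.
  S[A,A] = ((0.25)·(0.25) + (-1.75)·(-1.75) + (4.25)·(4.25) + (-2.75)·(-2.75)) / 3 = 28.75/3 = 9.5833
  S[A,B] = ((0.25)·(0.75) + (-1.75)·(-1.25) + (4.25)·(1.75) + (-2.75)·(-1.25)) / 3 = 13.25/3 = 4.4167
  S[B,B] = ((0.75)·(0.75) + (-1.25)·(-1.25) + (1.75)·(1.75) + (-1.25)·(-1.25)) / 3 = 6.75/3 = 2.25

S is symmetric (S[j,i] = S[i,j]). Assembling:

S = [[9.5833, 4.4167],
 [4.4167, 2.25]]


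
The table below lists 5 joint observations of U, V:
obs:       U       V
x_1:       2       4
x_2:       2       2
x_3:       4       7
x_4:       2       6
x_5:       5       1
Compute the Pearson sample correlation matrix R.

Step 1 — column means:
  mean(U) = (2 + 2 + 4 + 2 + 5) / 5 = 15/5 = 3
  mean(V) = (4 + 2 + 7 + 6 + 1) / 5 = 20/5 = 4

Step 2 — sample variances and covariances s[i,j] = (1/(n-1)) · Σ_k (x_{k,i} - mean_i) · (x_{k,j} - mean_j), with n-1 = 4:
  s[U,U] = ((-1)·(-1) + (-1)·(-1) + (1)·(1) + (-1)·(-1) + (2)·(2)) / 4 = 8/4 = 2
  s[U,V] = ((-1)·(0) + (-1)·(-2) + (1)·(3) + (-1)·(2) + (2)·(-3)) / 4 = -3/4 = -0.75
  s[V,V] = ((0)·(0) + (-2)·(-2) + (3)·(3) + (2)·(2) + (-3)·(-3)) / 4 = 26/4 = 6.5
  Sample standard deviations s_i = √(s[i,i]):
  s(U) = √(2) = 1.4142
  s(V) = √(6.5) = 2.5495

Step 3 — r_{ij} = s_{ij} / (s_i · s_j):
  r[U,U] = 1 (diagonal).
  r[U,V] = -0.75 / (1.4142 · 2.5495) = -0.75 / 3.6056 = -0.208
  r[V,V] = 1 (diagonal).

R is symmetric with unit diagonal. Assembling:

R = [[1, -0.208],
 [-0.208, 1]]


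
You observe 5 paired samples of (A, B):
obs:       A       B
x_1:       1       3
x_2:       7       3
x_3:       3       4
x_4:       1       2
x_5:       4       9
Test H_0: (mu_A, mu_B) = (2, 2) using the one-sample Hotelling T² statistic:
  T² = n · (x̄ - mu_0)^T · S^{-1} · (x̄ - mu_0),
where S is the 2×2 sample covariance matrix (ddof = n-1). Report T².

Step 1 — sample mean vector:
  mean(A) = (1 + 7 + 3 + 1 + 4) / 5 = 16/5 = 3.2
  mean(B) = (3 + 3 + 4 + 2 + 9) / 5 = 21/5 = 4.2
  x̄ = (3.2, 4.2),  deviation x̄ - mu_0 = (3.2, 4.2) - (2, 2) = (1.2, 2.2).

Step 2 — sample covariance matrix, S[i,j] = (1/(n-1)) · Σ_k (x_{k,i} - mean_i) · (x_{k,j} - mean_j), divisor n-1 = 4:
  S[A,A] = ((-2.2)·(-2.2) + (3.8)·(3.8) + (-0.2)·(-0.2) + (-2.2)·(-2.2) + (0.8)·(0.8)) / 4 = 24.8/4 = 6.2
  S[A,B] = ((-2.2)·(-1.2) + (3.8)·(-1.2) + (-0.2)·(-0.2) + (-2.2)·(-2.2) + (0.8)·(4.8)) / 4 = 6.8/4 = 1.7
  S[B,B] = ((-1.2)·(-1.2) + (-1.2)·(-1.2) + (-0.2)·(-0.2) + (-2.2)·(-2.2) + (4.8)·(4.8)) / 4 = 30.8/4 = 7.7
  S = [[6.2, 1.7],
 [1.7, 7.7]].

Step 3 — invert S. det(S) = 6.2·7.7 - (1.7)² = 44.85.
  S^{-1} = (1/det) · [[d, -b], [-b, a]] = [[0.1717, -0.0379],
 [-0.0379, 0.1382]].

Step 4 — quadratic form (x̄ - mu_0)^T · S^{-1} · (x̄ - mu_0):
  S^{-1} · (x̄ - mu_0) = (0.1226, 0.2586),
  (x̄ - mu_0)^T · [...] = (1.2)·(0.1226) + (2.2)·(0.2586) = 0.7162.

Step 5 — scale by n: T² = 5 · 0.7162 = 3.5808.

T² ≈ 3.5808


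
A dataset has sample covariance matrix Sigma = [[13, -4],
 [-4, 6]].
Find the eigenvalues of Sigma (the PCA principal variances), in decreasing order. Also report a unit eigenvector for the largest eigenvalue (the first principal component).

Step 1 — characteristic polynomial of 2×2 Sigma:
  det(Sigma - λI) = λ² - trace · λ + det = 0.
  trace = 13 + 6 = 19, det = 13·6 - (-4)² = 62.
Step 2 — discriminant:
  Δ = trace² - 4·det = 361 - 248 = 113.
Step 3 — eigenvalues:
  λ = (trace ± √Δ)/2 = (19 ± 10.6301)/2,
  λ_1 = 14.8151,  λ_2 = 4.1849.

Step 4 — unit eigenvector for λ_1: solve (Sigma - λ_1 I)v = 0. First row:
  (13 - 14.8151)·v_x + (-4)·v_y = 0, i.e. (-1.8151)·v_x + (-4)·v_y = 0,
  so v ∝ (b, λ_1 - a) = (-4, 1.8151); multiply by -1 so the first entry is positive: u = (4, -1.8151).
  ||u|| = √((4)² + (-1.8151)²) = √(19.2945) ≈ 4.3925,
  v_1 = u/||u|| ≈ (0.9106, -0.4132) (||v_1|| = 1).

λ_1 = 14.8151,  λ_2 = 4.1849;  v_1 ≈ (0.9106, -0.4132)


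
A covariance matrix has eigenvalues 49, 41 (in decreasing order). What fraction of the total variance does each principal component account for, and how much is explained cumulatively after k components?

Step 1 — total variance = trace(Sigma) = Σ λ_i = 49 + 41 = 90.

Step 2 — fraction explained by component i = λ_i / Σ λ:
  PC1: 49/90 = 0.5444
  PC2: 41/90 = 0.4556

Step 3 — cumulative fraction after k components = (λ_1 + ... + λ_k) / Σ λ:
  k = 1: 49/90 = 0.5444
  k = 2: (49 + 41)/90 = 90/90 = 1

Summary (fraction, with percent):

explained: PC1 0.5444 (54.44%), PC2 0.4556 (45.56%);  cumulative: 0.5444, 1


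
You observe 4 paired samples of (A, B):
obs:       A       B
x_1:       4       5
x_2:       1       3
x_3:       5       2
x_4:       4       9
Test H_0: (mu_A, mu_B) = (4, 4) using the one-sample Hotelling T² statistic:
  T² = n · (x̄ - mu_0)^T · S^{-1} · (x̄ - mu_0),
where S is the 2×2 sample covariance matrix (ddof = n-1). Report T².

Step 1 — sample mean vector:
  mean(A) = (4 + 1 + 5 + 4) / 4 = 14/4 = 3.5
  mean(B) = (5 + 3 + 2 + 9) / 4 = 19/4 = 4.75
  x̄ = (3.5, 4.75),  deviation x̄ - mu_0 = (3.5, 4.75) - (4, 4) = (-0.5, 0.75).

Step 2 — sample covariance matrix, S[i,j] = (1/(n-1)) · Σ_k (x_{k,i} - mean_i) · (x_{k,j} - mean_j), divisor n-1 = 3:
  S[A,A] = ((0.5)·(0.5) + (-2.5)·(-2.5) + (1.5)·(1.5) + (0.5)·(0.5)) / 3 = 9/3 = 3
  S[A,B] = ((0.5)·(0.25) + (-2.5)·(-1.75) + (1.5)·(-2.75) + (0.5)·(4.25)) / 3 = 2.5/3 = 0.8333
  S[B,B] = ((0.25)·(0.25) + (-1.75)·(-1.75) + (-2.75)·(-2.75) + (4.25)·(4.25)) / 3 = 28.75/3 = 9.5833
  S = [[3, 0.8333],
 [0.8333, 9.5833]].

Step 3 — invert S. det(S) = 3·9.5833 - (0.8333)² = 28.0556.
  S^{-1} = (1/det) · [[d, -b], [-b, a]] = [[0.3416, -0.0297],
 [-0.0297, 0.1069]].

Step 4 — quadratic form (x̄ - mu_0)^T · S^{-1} · (x̄ - mu_0):
  S^{-1} · (x̄ - mu_0) = (-0.1931, 0.095),
  (x̄ - mu_0)^T · [...] = (-0.5)·(-0.1931) + (0.75)·(0.095) = 0.1678.

Step 5 — scale by n: T² = 4 · 0.1678 = 0.6713.

T² ≈ 0.6713


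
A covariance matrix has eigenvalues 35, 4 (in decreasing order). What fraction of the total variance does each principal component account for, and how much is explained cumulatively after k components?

Step 1 — total variance = trace(Sigma) = Σ λ_i = 35 + 4 = 39.

Step 2 — fraction explained by component i = λ_i / Σ λ:
  PC1: 35/39 = 0.8974
  PC2: 4/39 = 0.1026

Step 3 — cumulative fraction after k components = (λ_1 + ... + λ_k) / Σ λ:
  k = 1: 35/39 = 0.8974
  k = 2: (35 + 4)/39 = 39/39 = 1

Summary (fraction, with percent):

explained: PC1 0.8974 (89.74%), PC2 0.1026 (10.26%);  cumulative: 0.8974, 1


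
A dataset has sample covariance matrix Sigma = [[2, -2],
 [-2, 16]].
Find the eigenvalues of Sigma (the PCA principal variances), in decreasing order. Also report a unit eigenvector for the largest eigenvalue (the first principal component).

Step 1 — characteristic polynomial of 2×2 Sigma:
  det(Sigma - λI) = λ² - trace · λ + det = 0.
  trace = 2 + 16 = 18, det = 2·16 - (-2)² = 28.
Step 2 — discriminant:
  Δ = trace² - 4·det = 324 - 112 = 212.
Step 3 — eigenvalues:
  λ = (trace ± √Δ)/2 = (18 ± 14.5602)/2,
  λ_1 = 16.2801,  λ_2 = 1.7199.

Step 4 — unit eigenvector for λ_1: solve (Sigma - λ_1 I)v = 0. First row:
  (2 - 16.2801)·v_x + (-2)·v_y = 0, i.e. (-14.2801)·v_x + (-2)·v_y = 0,
  so v ∝ (b, λ_1 - a) = (-2, 14.2801); multiply by -1 so the first entry is positive: u = (2, -14.2801).
  ||u|| = √((2)² + (-14.2801)²) = √(207.9215) ≈ 14.4195,
  v_1 = u/||u|| ≈ (0.1387, -0.9903) (||v_1|| = 1).

λ_1 = 16.2801,  λ_2 = 1.7199;  v_1 ≈ (0.1387, -0.9903)


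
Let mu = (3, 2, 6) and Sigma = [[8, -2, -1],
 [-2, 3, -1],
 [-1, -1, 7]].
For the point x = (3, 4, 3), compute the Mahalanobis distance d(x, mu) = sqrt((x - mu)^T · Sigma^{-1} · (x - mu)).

Step 1 — centre the observation: (x - mu) = (0, 2, -3).

Step 2 — invert Sigma (cofactor / det for 3×3, or solve directly):
  Sigma^{-1} = [[0.16, 0.12, 0.04],
 [0.12, 0.44, 0.08],
 [0.04, 0.08, 0.16]].

Step 3 — form the quadratic (x - mu)^T · Sigma^{-1} · (x - mu):
  Sigma^{-1} · (x - mu) = (0.12, 0.64, -0.32).
  (x - mu)^T · [Sigma^{-1} · (x - mu)] = (0)·(0.12) + (2)·(0.64) + (-3)·(-0.32) = 2.24.

Step 4 — take square root: d = √(2.24) ≈ 1.4967.

d(x, mu) = √(2.24) ≈ 1.4967


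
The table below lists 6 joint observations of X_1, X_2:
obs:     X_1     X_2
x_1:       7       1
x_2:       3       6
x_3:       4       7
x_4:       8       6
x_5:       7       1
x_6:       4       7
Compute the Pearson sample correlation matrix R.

Step 1 — column means:
  mean(X_1) = (7 + 3 + 4 + 8 + 7 + 4) / 6 = 33/6 = 5.5
  mean(X_2) = (1 + 6 + 7 + 6 + 1 + 7) / 6 = 28/6 = 4.6667

Step 2 — sample variances and covariances s[i,j] = (1/(n-1)) · Σ_k (x_{k,i} - mean_i) · (x_{k,j} - mean_j), with n-1 = 5:
  s[X_1,X_1] = ((1.5)·(1.5) + (-2.5)·(-2.5) + (-1.5)·(-1.5) + (2.5)·(2.5) + (1.5)·(1.5) + (-1.5)·(-1.5)) / 5 = 21.5/5 = 4.3
  s[X_1,X_2] = ((1.5)·(-3.6667) + (-2.5)·(1.3333) + (-1.5)·(2.3333) + (2.5)·(1.3333) + (1.5)·(-3.6667) + (-1.5)·(2.3333)) / 5 = -18/5 = -3.6
  s[X_2,X_2] = ((-3.6667)·(-3.6667) + (1.3333)·(1.3333) + (2.3333)·(2.3333) + (1.3333)·(1.3333) + (-3.6667)·(-3.6667) + (2.3333)·(2.3333)) / 5 = 41.3333/5 = 8.2667
  Sample standard deviations s_i = √(s[i,i]):
  s(X_1) = √(4.3) = 2.0736
  s(X_2) = √(8.2667) = 2.8752

Step 3 — r_{ij} = s_{ij} / (s_i · s_j):
  r[X_1,X_1] = 1 (diagonal).
  r[X_1,X_2] = -3.6 / (2.0736 · 2.8752) = -3.6 / 5.9621 = -0.6038
  r[X_2,X_2] = 1 (diagonal).

R is symmetric with unit diagonal. Assembling:

R = [[1, -0.6038],
 [-0.6038, 1]]


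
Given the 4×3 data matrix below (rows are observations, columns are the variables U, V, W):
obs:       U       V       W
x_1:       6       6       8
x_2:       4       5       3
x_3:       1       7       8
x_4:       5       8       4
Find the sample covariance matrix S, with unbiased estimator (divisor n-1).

Step 1 — column means:
  mean(U) = (6 + 4 + 1 + 5) / 4 = 16/4 = 4
  mean(V) = (6 + 5 + 7 + 8) / 4 = 26/4 = 6.5
  mean(W) = (8 + 3 + 8 + 4) / 4 = 23/4 = 5.75

Step 2 — sample covariance S[i,j] = (1/(n-1)) · Σ_k (x_{k,i} - mean_i) · (x_{k,j} - mean_j), with n-1 = 3.
  S[U,U] = ((2)·(2) + (0)·(0) + (-3)·(-3) + (1)·(1)) / 3 = 14/3 = 4.6667
  S[U,V] = ((2)·(-0.5) + (0)·(-1.5) + (-3)·(0.5) + (1)·(1.5)) / 3 = -1/3 = -0.3333
  S[U,W] = ((2)·(2.25) + (0)·(-2.75) + (-3)·(2.25) + (1)·(-1.75)) / 3 = -4/3 = -1.3333
  S[V,V] = ((-0.5)·(-0.5) + (-1.5)·(-1.5) + (0.5)·(0.5) + (1.5)·(1.5)) / 3 = 5/3 = 1.6667
  S[V,W] = ((-0.5)·(2.25) + (-1.5)·(-2.75) + (0.5)·(2.25) + (1.5)·(-1.75)) / 3 = 1.5/3 = 0.5
  S[W,W] = ((2.25)·(2.25) + (-2.75)·(-2.75) + (2.25)·(2.25) + (-1.75)·(-1.75)) / 3 = 20.75/3 = 6.9167

S is symmetric (S[j,i] = S[i,j]). Assembling:

S = [[4.6667, -0.3333, -1.3333],
 [-0.3333, 1.6667, 0.5],
 [-1.3333, 0.5, 6.9167]]


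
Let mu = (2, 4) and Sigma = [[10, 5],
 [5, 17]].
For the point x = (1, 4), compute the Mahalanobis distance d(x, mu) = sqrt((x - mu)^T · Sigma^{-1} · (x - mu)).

Step 1 — centre the observation: (x - mu) = (-1, 0).

Step 2 — invert Sigma. det(Sigma) = 10·17 - (5)² = 145.
  Sigma^{-1} = (1/det) · [[d, -b], [-b, a]] = [[0.1172, -0.0345],
 [-0.0345, 0.069]].

Step 3 — form the quadratic (x - mu)^T · Sigma^{-1} · (x - mu):
  Sigma^{-1} · (x - mu) = (-0.1172, 0.0345).
  (x - mu)^T · [Sigma^{-1} · (x - mu)] = (-1)·(-0.1172) + (0)·(0.0345) = 0.1172.

Step 4 — take square root: d = √(0.1172) ≈ 0.3424.

d(x, mu) = √(0.1172) ≈ 0.3424


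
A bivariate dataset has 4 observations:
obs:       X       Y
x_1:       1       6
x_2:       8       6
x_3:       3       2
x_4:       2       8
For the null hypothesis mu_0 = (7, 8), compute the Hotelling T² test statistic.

Step 1 — sample mean vector:
  mean(X) = (1 + 8 + 3 + 2) / 4 = 14/4 = 3.5
  mean(Y) = (6 + 6 + 2 + 8) / 4 = 22/4 = 5.5
  x̄ = (3.5, 5.5),  deviation x̄ - mu_0 = (3.5, 5.5) - (7, 8) = (-3.5, -2.5).

Step 2 — sample covariance matrix, S[i,j] = (1/(n-1)) · Σ_k (x_{k,i} - mean_i) · (x_{k,j} - mean_j), divisor n-1 = 3:
  S[X,X] = ((-2.5)·(-2.5) + (4.5)·(4.5) + (-0.5)·(-0.5) + (-1.5)·(-1.5)) / 3 = 29/3 = 9.6667
  S[X,Y] = ((-2.5)·(0.5) + (4.5)·(0.5) + (-0.5)·(-3.5) + (-1.5)·(2.5)) / 3 = -1/3 = -0.3333
  S[Y,Y] = ((0.5)·(0.5) + (0.5)·(0.5) + (-3.5)·(-3.5) + (2.5)·(2.5)) / 3 = 19/3 = 6.3333
  S = [[9.6667, -0.3333],
 [-0.3333, 6.3333]].

Step 3 — invert S. det(S) = 9.6667·6.3333 - (-0.3333)² = 61.1111.
  S^{-1} = (1/det) · [[d, -b], [-b, a]] = [[0.1036, 0.0055],
 [0.0055, 0.1582]].

Step 4 — quadratic form (x̄ - mu_0)^T · S^{-1} · (x̄ - mu_0):
  S^{-1} · (x̄ - mu_0) = (-0.3764, -0.4145),
  (x̄ - mu_0)^T · [...] = (-3.5)·(-0.3764) + (-2.5)·(-0.4145) = 2.3536.

Step 5 — scale by n: T² = 4 · 2.3536 = 9.4145.

T² ≈ 9.4145
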